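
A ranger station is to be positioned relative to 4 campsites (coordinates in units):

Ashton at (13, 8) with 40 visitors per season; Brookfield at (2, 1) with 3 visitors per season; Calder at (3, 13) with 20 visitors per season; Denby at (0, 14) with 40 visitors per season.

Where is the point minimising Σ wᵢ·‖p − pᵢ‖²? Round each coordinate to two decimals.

The minimiser of Σwᵢ‖p−pᵢ‖² is the weighted centroid p* = (Σwᵢpᵢ)/(Σwᵢ).
Σwᵢ = 103.
Σwᵢxᵢ = 40·13 + 3·2 + 20·3 + 40·0 = 586.
Σwᵢyᵢ = 40·8 + 3·1 + 20·13 + 40·14 = 1143.
x* = 586/103 = 5.69, y* = 1143/103 = 11.10.

(5.69, 11.10)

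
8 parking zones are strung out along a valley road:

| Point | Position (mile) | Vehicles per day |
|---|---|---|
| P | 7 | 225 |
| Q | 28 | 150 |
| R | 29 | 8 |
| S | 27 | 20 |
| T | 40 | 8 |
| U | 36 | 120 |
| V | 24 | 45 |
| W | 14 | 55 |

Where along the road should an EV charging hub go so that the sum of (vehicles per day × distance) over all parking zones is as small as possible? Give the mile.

For a sum of weighted absolute distances on a line, the optimum is the weighted median (not the mean). Total weight W = 631; half-weight = 315.5.
Sort by position and accumulate weight:
  mile 7 (P, w=225) → cum 225
  mile 14 (W, w=55) → cum 280
  mile 24 (V, w=45) → cum 325  ≥ 315.5 → median here
  mile 27 (S, w=20) → cum 345
  mile 28 (Q, w=150) → cum 495
  mile 29 (R, w=8) → cum 503
  mile 36 (U, w=120) → cum 623
  mile 40 (T, w=8) → cum 631
Optimal location: mile 24.

x = 24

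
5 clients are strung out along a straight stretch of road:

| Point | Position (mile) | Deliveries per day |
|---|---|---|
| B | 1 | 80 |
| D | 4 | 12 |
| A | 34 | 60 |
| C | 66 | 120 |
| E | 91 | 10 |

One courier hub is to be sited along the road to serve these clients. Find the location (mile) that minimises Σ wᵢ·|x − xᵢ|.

For a sum of weighted absolute distances on a line, the optimum is the weighted median (not the mean). Total weight W = 282; half-weight = 141.
Sort by position and accumulate weight:
  mile 1 (B, w=80) → cum 80
  mile 4 (D, w=12) → cum 92
  mile 34 (A, w=60) → cum 152  ≥ 141 → median here
  mile 66 (C, w=120) → cum 272
  mile 91 (E, w=10) → cum 282
Optimal location: mile 34.

x = 34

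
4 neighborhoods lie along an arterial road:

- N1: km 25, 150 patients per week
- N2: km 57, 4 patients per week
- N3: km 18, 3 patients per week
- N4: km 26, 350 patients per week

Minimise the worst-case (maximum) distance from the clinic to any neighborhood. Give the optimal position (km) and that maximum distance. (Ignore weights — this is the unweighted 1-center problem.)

location 37.5, max distance 19.5

The 1-center on a line is the midpoint of the two extreme points: leftmost at 18, rightmost at 57.
Optimal location = (18 + 57)/2 = 37.5; maximum distance = (57 − 18)/2 = 19.5.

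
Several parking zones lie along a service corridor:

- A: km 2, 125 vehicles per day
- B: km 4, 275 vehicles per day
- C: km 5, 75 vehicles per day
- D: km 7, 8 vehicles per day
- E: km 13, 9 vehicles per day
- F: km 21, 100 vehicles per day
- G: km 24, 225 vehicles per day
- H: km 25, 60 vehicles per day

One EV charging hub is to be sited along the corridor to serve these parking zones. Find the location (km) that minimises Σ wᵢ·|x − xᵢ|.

x = 5

For a sum of weighted absolute distances on a line, the optimum is the weighted median (not the mean). Total weight W = 877; half-weight = 438.5.
Sort by position and accumulate weight:
  km 2 (A, w=125) → cum 125
  km 4 (B, w=275) → cum 400
  km 5 (C, w=75) → cum 475  ≥ 438.5 → median here
  km 7 (D, w=8) → cum 483
  km 13 (E, w=9) → cum 492
  km 21 (F, w=100) → cum 592
  km 24 (G, w=225) → cum 817
  km 25 (H, w=60) → cum 877
Optimal location: km 5.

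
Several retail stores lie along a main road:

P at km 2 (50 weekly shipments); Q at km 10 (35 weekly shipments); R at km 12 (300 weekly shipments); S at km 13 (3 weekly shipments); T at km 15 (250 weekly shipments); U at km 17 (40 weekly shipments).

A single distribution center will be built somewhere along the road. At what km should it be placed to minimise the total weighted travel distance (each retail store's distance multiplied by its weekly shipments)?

For a sum of weighted absolute distances on a line, the optimum is the weighted median (not the mean). Total weight W = 678; half-weight = 339.
Sort by position and accumulate weight:
  km 2 (P, w=50) → cum 50
  km 10 (Q, w=35) → cum 85
  km 12 (R, w=300) → cum 385  ≥ 339 → median here
  km 13 (S, w=3) → cum 388
  km 15 (T, w=250) → cum 638
  km 17 (U, w=40) → cum 678
Optimal location: km 12.

x = 12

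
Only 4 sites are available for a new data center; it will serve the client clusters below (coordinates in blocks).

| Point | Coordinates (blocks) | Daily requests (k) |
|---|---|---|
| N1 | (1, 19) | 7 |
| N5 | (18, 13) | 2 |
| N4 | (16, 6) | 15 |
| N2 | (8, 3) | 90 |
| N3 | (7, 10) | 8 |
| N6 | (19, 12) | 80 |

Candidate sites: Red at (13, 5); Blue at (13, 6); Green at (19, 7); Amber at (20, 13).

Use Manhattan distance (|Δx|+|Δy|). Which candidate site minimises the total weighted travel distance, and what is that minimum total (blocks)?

Total weighted distance at each candidate:
  Red (13, 5): total = 2026
  Blue (13, 6): total = 2004
  Green (19, 7): total = 2154
  Amber (20, 13): total = 2612
Minimum is at Blue with total 2004 blocks.

Blue, total 2004 blocks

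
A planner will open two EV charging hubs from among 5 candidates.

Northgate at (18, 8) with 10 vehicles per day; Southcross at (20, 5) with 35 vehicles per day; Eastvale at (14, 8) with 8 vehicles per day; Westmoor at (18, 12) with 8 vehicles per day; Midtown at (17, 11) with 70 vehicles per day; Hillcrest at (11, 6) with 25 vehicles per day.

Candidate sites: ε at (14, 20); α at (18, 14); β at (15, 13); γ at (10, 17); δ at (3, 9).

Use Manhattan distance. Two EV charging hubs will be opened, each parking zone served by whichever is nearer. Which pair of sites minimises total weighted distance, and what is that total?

Evaluate every pair (each demand assigned to the nearer of the two):
  {α, β}: total = 1064
  {α, δ}: total = 1096
  {α, γ}: total = 1121
  {ε, β}: total = 1170
  {β, γ}: total = 1170
  {β, δ}: total = 1170
  {ε, α}: total = 1196
  {ε, δ}: total = 2202
  {ε, γ}: total = 2227
  {γ, δ}: total = 2280
Best pair: {α, β} with total 1064.

{α, β}, total 1064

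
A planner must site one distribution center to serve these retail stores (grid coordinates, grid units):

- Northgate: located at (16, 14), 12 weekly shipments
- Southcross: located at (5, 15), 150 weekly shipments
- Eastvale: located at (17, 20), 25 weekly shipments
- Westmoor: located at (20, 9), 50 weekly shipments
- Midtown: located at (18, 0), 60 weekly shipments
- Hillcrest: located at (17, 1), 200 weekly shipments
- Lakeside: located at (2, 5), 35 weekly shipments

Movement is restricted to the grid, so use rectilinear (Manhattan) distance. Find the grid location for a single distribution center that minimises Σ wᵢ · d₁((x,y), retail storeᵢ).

(17, 5)

Manhattan distance separates: Σwᵢ(|x−xᵢ|+|y−yᵢ|) = Σwᵢ|x−xᵢ| + Σwᵢ|y−yᵢ|, so x and y are optimised independently as 1-D weighted medians.
Total weight W = 532; half = 266.
x-coordinate, sorted with cumulative weight:
  x=2 (Lakeside, w=35) cum 35
  x=5 (Southcross, w=150) cum 185
  x=16 (Northgate, w=12) cum 197
  x=17 (Eastvale, w=25) cum 222
  x=17 (Hillcrest, w=200) cum 422  ← median
  x=18 (Midtown, w=60) cum 482
  x=20 (Westmoor, w=50) cum 532
⇒ x* = 17
y-coordinate, sorted with cumulative weight:
  y=0 (Midtown, w=60) cum 60
  y=1 (Hillcrest, w=200) cum 260
  y=5 (Lakeside, w=35) cum 295  ← median
  y=9 (Westmoor, w=50) cum 345
  y=14 (Northgate, w=12) cum 357
  y=15 (Southcross, w=150) cum 507
  y=20 (Eastvale, w=25) cum 532
⇒ y* = 5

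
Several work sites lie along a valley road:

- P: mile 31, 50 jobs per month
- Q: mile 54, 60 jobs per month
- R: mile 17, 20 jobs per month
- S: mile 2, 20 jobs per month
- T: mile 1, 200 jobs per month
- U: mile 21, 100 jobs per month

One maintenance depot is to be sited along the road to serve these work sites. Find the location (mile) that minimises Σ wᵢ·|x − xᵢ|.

x = 17

For a sum of weighted absolute distances on a line, the optimum is the weighted median (not the mean). Total weight W = 450; half-weight = 225.
Sort by position and accumulate weight:
  mile 1 (T, w=200) → cum 200
  mile 2 (S, w=20) → cum 220
  mile 17 (R, w=20) → cum 240  ≥ 225 → median here
  mile 21 (U, w=100) → cum 340
  mile 31 (P, w=50) → cum 390
  mile 54 (Q, w=60) → cum 450
Optimal location: mile 17.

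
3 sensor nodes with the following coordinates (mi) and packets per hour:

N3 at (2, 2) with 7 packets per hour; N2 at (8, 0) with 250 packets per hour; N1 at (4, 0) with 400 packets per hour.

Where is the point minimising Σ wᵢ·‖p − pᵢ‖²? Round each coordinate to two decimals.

(5.50, 0.02)

The minimiser of Σwᵢ‖p−pᵢ‖² is the weighted centroid p* = (Σwᵢpᵢ)/(Σwᵢ).
Σwᵢ = 657.
Σwᵢxᵢ = 7·2 + 250·8 + 400·4 = 3614.
Σwᵢyᵢ = 7·2 + 250·0 + 400·0 = 14.
x* = 3614/657 = 5.50, y* = 14/657 = 0.02.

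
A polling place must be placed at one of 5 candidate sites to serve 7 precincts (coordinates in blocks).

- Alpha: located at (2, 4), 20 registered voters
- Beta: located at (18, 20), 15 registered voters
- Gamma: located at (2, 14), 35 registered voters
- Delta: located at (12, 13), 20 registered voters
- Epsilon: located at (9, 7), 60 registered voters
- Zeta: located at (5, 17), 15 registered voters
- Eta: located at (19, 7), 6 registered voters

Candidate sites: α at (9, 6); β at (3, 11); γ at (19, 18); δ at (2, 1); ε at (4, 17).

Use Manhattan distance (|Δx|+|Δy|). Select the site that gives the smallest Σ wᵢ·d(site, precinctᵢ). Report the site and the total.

α, total 1601 blocks

Total weighted distance at each candidate:
  α (9, 6): total = 1601
  β (3, 11): total = 1720
  γ (19, 18): total = 3191
  δ (2, 1): total = 2683
  ε (4, 17): total = 2035
Minimum is at α with total 1601 blocks.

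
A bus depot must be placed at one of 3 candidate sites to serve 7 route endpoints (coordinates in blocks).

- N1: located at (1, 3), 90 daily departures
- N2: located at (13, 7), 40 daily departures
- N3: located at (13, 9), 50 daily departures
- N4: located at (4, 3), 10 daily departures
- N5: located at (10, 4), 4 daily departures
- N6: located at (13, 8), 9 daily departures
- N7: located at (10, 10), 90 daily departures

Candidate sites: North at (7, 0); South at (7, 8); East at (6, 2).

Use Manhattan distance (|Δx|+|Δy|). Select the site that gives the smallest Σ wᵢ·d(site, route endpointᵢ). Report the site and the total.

Total weighted distance at each candidate:
  North (7, 0): total = 3464
  South (7, 8): total = 2232
  East (6, 2): total = 2971
Minimum is at South with total 2232 blocks.

South, total 2232 blocks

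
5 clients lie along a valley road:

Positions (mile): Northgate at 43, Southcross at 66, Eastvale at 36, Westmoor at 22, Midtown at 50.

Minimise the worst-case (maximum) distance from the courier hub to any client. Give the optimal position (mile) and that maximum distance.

location 44, max distance 22

The 1-center on a line is the midpoint of the two extreme points: leftmost at 22, rightmost at 66.
Optimal location = (22 + 66)/2 = 44; maximum distance = (66 − 22)/2 = 22.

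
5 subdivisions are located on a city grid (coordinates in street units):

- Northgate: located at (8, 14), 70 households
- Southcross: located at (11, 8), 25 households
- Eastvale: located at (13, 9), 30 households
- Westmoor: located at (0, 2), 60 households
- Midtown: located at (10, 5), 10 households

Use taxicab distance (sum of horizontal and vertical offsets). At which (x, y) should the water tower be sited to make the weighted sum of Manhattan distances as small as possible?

(8, 9)

Manhattan distance separates: Σwᵢ(|x−xᵢ|+|y−yᵢ|) = Σwᵢ|x−xᵢ| + Σwᵢ|y−yᵢ|, so x and y are optimised independently as 1-D weighted medians.
Total weight W = 195; half = 97.5.
x-coordinate, sorted with cumulative weight:
  x=0 (Westmoor, w=60) cum 60
  x=8 (Northgate, w=70) cum 130  ← median
  x=10 (Midtown, w=10) cum 140
  x=11 (Southcross, w=25) cum 165
  x=13 (Eastvale, w=30) cum 195
⇒ x* = 8
y-coordinate, sorted with cumulative weight:
  y=2 (Westmoor, w=60) cum 60
  y=5 (Midtown, w=10) cum 70
  y=8 (Southcross, w=25) cum 95
  y=9 (Eastvale, w=30) cum 125  ← median
  y=14 (Northgate, w=70) cum 195
⇒ y* = 9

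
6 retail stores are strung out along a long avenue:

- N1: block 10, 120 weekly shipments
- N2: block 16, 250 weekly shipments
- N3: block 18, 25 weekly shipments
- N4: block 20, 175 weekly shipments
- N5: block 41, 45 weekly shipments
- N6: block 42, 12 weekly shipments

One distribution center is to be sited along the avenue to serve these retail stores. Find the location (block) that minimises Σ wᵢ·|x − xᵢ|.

For a sum of weighted absolute distances on a line, the optimum is the weighted median (not the mean). Total weight W = 627; half-weight = 313.5.
Sort by position and accumulate weight:
  block 10 (N1, w=120) → cum 120
  block 16 (N2, w=250) → cum 370  ≥ 313.5 → median here
  block 18 (N3, w=25) → cum 395
  block 20 (N4, w=175) → cum 570
  block 41 (N5, w=45) → cum 615
  block 42 (N6, w=12) → cum 627
Optimal location: block 16.

x = 16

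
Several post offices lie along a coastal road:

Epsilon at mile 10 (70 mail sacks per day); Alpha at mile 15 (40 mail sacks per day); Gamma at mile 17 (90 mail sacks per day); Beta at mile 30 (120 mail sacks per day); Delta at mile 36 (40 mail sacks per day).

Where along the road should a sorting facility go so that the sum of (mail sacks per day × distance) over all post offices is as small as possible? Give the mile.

x = 17

For a sum of weighted absolute distances on a line, the optimum is the weighted median (not the mean). Total weight W = 360; half-weight = 180.
Sort by position and accumulate weight:
  mile 10 (Epsilon, w=70) → cum 70
  mile 15 (Alpha, w=40) → cum 110
  mile 17 (Gamma, w=90) → cum 200  ≥ 180 → median here
  mile 30 (Beta, w=120) → cum 320
  mile 36 (Delta, w=40) → cum 360
Optimal location: mile 17.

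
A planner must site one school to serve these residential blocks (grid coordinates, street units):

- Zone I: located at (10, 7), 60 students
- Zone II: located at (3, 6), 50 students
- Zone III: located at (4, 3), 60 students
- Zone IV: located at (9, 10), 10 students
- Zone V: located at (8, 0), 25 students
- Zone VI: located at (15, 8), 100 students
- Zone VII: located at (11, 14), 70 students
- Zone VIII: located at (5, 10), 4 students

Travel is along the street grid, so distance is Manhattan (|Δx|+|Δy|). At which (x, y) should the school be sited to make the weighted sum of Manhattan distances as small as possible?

Manhattan distance separates: Σwᵢ(|x−xᵢ|+|y−yᵢ|) = Σwᵢ|x−xᵢ| + Σwᵢ|y−yᵢ|, so x and y are optimised independently as 1-D weighted medians.
Total weight W = 379; half = 189.5.
x-coordinate, sorted with cumulative weight:
  x=3 (Zone II, w=50) cum 50
  x=4 (Zone III, w=60) cum 110
  x=5 (Zone VIII, w=4) cum 114
  x=8 (Zone V, w=25) cum 139
  x=9 (Zone IV, w=10) cum 149
  x=10 (Zone I, w=60) cum 209  ← median
  x=11 (Zone VII, w=70) cum 279
  x=15 (Zone VI, w=100) cum 379
⇒ x* = 10
y-coordinate, sorted with cumulative weight:
  y=0 (Zone V, w=25) cum 25
  y=3 (Zone III, w=60) cum 85
  y=6 (Zone II, w=50) cum 135
  y=7 (Zone I, w=60) cum 195  ← median
  y=8 (Zone VI, w=100) cum 295
  y=10 (Zone IV, w=10) cum 305
  y=10 (Zone VIII, w=4) cum 309
  y=14 (Zone VII, w=70) cum 379
⇒ y* = 7

(10, 7)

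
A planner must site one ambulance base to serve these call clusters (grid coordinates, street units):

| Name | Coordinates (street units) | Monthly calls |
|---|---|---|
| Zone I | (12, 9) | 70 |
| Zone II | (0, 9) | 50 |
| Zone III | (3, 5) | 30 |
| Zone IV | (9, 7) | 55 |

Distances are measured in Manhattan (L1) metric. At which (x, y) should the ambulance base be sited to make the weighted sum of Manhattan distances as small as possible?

(9, 9)

Manhattan distance separates: Σwᵢ(|x−xᵢ|+|y−yᵢ|) = Σwᵢ|x−xᵢ| + Σwᵢ|y−yᵢ|, so x and y are optimised independently as 1-D weighted medians.
Total weight W = 205; half = 102.5.
x-coordinate, sorted with cumulative weight:
  x=0 (Zone II, w=50) cum 50
  x=3 (Zone III, w=30) cum 80
  x=9 (Zone IV, w=55) cum 135  ← median
  x=12 (Zone I, w=70) cum 205
⇒ x* = 9
y-coordinate, sorted with cumulative weight:
  y=5 (Zone III, w=30) cum 30
  y=7 (Zone IV, w=55) cum 85
  y=9 (Zone I, w=70) cum 155  ← median
  y=9 (Zone II, w=50) cum 205
⇒ y* = 9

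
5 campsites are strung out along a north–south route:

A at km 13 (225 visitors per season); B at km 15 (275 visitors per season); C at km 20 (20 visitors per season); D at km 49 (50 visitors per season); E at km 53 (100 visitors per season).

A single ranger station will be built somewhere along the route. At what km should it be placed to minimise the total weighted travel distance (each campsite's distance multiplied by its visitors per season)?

For a sum of weighted absolute distances on a line, the optimum is the weighted median (not the mean). Total weight W = 670; half-weight = 335.
Sort by position and accumulate weight:
  km 13 (A, w=225) → cum 225
  km 15 (B, w=275) → cum 500  ≥ 335 → median here
  km 20 (C, w=20) → cum 520
  km 49 (D, w=50) → cum 570
  km 53 (E, w=100) → cum 670
Optimal location: km 15.

x = 15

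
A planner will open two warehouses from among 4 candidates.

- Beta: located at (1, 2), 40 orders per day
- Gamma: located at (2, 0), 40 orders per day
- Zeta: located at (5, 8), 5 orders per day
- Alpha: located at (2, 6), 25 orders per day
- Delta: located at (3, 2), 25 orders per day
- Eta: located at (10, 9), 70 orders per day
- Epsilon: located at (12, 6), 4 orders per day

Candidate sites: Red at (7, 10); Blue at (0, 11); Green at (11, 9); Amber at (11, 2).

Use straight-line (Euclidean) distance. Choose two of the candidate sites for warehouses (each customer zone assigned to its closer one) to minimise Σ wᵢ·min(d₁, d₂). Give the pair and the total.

Evaluate every pair (each demand assigned to the nearer of the two):
  {Blue, Green}: total = 1293.0
  {Green, Amber}: total = 1319.0
  {Red, Green}: total = 1327.7
  {Red, Amber}: total = 1380.9
  {Red, Blue}: total = 1428.8
  {Blue, Amber}: total = 1606.2
Best pair: {Blue, Green} with total 1293.0.

{Blue, Green}, total 1293.0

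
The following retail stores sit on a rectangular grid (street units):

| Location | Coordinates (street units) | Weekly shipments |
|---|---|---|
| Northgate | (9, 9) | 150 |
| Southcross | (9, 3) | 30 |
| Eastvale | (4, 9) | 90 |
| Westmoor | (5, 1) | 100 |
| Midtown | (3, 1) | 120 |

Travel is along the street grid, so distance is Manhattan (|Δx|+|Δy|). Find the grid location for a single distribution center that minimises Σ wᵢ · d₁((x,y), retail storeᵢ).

Manhattan distance separates: Σwᵢ(|x−xᵢ|+|y−yᵢ|) = Σwᵢ|x−xᵢ| + Σwᵢ|y−yᵢ|, so x and y are optimised independently as 1-D weighted medians.
Total weight W = 490; half = 245.
x-coordinate, sorted with cumulative weight:
  x=3 (Midtown, w=120) cum 120
  x=4 (Eastvale, w=90) cum 210
  x=5 (Westmoor, w=100) cum 310  ← median
  x=9 (Northgate, w=150) cum 460
  x=9 (Southcross, w=30) cum 490
⇒ x* = 5
y-coordinate, sorted with cumulative weight:
  y=1 (Westmoor, w=100) cum 100
  y=1 (Midtown, w=120) cum 220
  y=3 (Southcross, w=30) cum 250  ← median
  y=9 (Northgate, w=150) cum 400
  y=9 (Eastvale, w=90) cum 490
⇒ y* = 3

(5, 3)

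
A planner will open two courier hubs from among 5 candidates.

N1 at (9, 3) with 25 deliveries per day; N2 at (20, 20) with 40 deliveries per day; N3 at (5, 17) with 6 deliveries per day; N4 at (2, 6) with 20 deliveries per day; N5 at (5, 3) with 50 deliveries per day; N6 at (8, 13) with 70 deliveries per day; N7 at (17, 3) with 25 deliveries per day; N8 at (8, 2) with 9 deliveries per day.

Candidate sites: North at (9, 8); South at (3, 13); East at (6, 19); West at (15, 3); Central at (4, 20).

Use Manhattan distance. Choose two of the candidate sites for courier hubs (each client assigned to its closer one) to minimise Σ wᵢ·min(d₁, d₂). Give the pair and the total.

{North, East}, total 2181

Evaluate every pair (each demand assigned to the nearer of the two):
  {North, East}: total = 2181
  {South, West}: total = 2198
  {North, Central}: total = 2227
  {North, West}: total = 2246
  {East, West}: total = 2270
  {North, South}: total = 2429
  {West, Central}: total = 2526
  {South, East}: total = 2872
  {South, Central}: total = 2918
  {East, Central}: total = 3669
Best pair: {North, East} with total 2181.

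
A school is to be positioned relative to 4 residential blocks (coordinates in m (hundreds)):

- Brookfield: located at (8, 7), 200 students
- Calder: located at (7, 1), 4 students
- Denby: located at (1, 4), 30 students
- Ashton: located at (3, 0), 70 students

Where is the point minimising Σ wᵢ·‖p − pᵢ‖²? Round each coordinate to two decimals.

(6.14, 5.01)

The minimiser of Σwᵢ‖p−pᵢ‖² is the weighted centroid p* = (Σwᵢpᵢ)/(Σwᵢ).
Σwᵢ = 304.
Σwᵢxᵢ = 200·8 + 4·7 + 30·1 + 70·3 = 1868.
Σwᵢyᵢ = 200·7 + 4·1 + 30·4 + 70·0 = 1524.
x* = 1868/304 = 6.14, y* = 1524/304 = 5.01.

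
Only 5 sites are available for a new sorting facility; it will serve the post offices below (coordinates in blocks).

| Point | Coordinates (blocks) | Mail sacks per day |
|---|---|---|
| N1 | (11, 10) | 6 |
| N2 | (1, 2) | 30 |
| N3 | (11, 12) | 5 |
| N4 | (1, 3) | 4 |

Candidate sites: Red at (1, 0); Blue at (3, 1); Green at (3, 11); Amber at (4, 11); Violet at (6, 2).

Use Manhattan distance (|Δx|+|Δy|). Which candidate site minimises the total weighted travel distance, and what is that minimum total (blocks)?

Total weighted distance at each candidate:
  Red (1, 0): total = 302
  Blue (3, 1): total = 303
  Green (3, 11): total = 469
  Amber (4, 11): total = 492
  Violet (6, 2): total = 327
Minimum is at Red with total 302 blocks.

Red, total 302 blocks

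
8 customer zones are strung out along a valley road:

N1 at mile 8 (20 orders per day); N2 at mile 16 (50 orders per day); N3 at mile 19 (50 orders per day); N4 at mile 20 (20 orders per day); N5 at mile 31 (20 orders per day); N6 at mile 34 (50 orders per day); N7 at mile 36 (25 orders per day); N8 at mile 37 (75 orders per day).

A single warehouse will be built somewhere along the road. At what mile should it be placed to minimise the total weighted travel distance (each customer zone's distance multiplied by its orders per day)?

For a sum of weighted absolute distances on a line, the optimum is the weighted median (not the mean). Total weight W = 310; half-weight = 155.
Sort by position and accumulate weight:
  mile 8 (N1, w=20) → cum 20
  mile 16 (N2, w=50) → cum 70
  mile 19 (N3, w=50) → cum 120
  mile 20 (N4, w=20) → cum 140
  mile 31 (N5, w=20) → cum 160  ≥ 155 → median here
  mile 34 (N6, w=50) → cum 210
  mile 36 (N7, w=25) → cum 235
  mile 37 (N8, w=75) → cum 310
Optimal location: mile 31.

x = 31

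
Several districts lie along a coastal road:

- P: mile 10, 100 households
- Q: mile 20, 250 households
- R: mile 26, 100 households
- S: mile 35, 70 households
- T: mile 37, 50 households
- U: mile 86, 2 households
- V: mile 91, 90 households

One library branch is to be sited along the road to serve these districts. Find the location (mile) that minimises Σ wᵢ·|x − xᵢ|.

x = 20

For a sum of weighted absolute distances on a line, the optimum is the weighted median (not the mean). Total weight W = 662; half-weight = 331.
Sort by position and accumulate weight:
  mile 10 (P, w=100) → cum 100
  mile 20 (Q, w=250) → cum 350  ≥ 331 → median here
  mile 26 (R, w=100) → cum 450
  mile 35 (S, w=70) → cum 520
  mile 37 (T, w=50) → cum 570
  mile 86 (U, w=2) → cum 572
  mile 91 (V, w=90) → cum 662
Optimal location: mile 20.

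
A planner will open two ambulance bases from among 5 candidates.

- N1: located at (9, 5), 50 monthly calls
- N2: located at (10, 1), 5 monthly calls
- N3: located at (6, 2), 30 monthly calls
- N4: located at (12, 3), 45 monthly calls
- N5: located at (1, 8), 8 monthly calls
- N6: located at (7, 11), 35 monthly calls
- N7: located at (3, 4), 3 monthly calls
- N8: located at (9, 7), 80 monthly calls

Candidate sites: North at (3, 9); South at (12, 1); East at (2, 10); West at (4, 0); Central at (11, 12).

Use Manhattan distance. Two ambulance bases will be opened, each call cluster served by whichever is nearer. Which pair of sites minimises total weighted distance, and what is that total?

{South, Central}, total 1543

Evaluate every pair (each demand assigned to the nearer of the two):
  {South, Central}: total = 1543
  {North, South}: total = 1549
  {South, East}: total = 1635
  {South, West}: total = 1883
  {West, Central}: total = 1893
  {North, Central}: total = 2034
  {North, West}: total = 2039
  {East, Central}: total = 2100
  {East, West}: total = 2199
  {North, East}: total = 2439
Best pair: {South, Central} with total 1543.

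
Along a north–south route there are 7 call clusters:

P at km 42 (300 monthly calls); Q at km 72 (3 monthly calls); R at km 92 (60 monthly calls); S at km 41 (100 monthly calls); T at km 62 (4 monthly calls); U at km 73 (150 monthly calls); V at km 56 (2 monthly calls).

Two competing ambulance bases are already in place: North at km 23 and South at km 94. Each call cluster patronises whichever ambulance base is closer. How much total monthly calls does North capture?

402

The indifferent point is the midpoint (23+94)/2 = 58.5; call clusters left of it (closer to North at 23) go to North, those right go to South.
  S at 41 (w=100) → North
  P at 42 (w=300) → North
  V at 56 (w=2) → North
  T at 62 (w=4) → South
  Q at 72 (w=3) → South
  U at 73 (w=150) → South
  R at 92 (w=60) → South
North captures 402; South captures 217.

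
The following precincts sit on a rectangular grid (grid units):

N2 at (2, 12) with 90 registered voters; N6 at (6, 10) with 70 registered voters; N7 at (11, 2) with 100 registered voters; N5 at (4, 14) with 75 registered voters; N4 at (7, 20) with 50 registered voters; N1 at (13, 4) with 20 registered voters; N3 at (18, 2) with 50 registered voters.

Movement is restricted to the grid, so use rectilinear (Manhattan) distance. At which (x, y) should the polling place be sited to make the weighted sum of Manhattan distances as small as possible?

(6, 10)

Manhattan distance separates: Σwᵢ(|x−xᵢ|+|y−yᵢ|) = Σwᵢ|x−xᵢ| + Σwᵢ|y−yᵢ|, so x and y are optimised independently as 1-D weighted medians.
Total weight W = 455; half = 227.5.
x-coordinate, sorted with cumulative weight:
  x=2 (N2, w=90) cum 90
  x=4 (N5, w=75) cum 165
  x=6 (N6, w=70) cum 235  ← median
  x=7 (N4, w=50) cum 285
  x=11 (N7, w=100) cum 385
  x=13 (N1, w=20) cum 405
  x=18 (N3, w=50) cum 455
⇒ x* = 6
y-coordinate, sorted with cumulative weight:
  y=2 (N7, w=100) cum 100
  y=2 (N3, w=50) cum 150
  y=4 (N1, w=20) cum 170
  y=10 (N6, w=70) cum 240  ← median
  y=12 (N2, w=90) cum 330
  y=14 (N5, w=75) cum 405
  y=20 (N4, w=50) cum 455
⇒ y* = 10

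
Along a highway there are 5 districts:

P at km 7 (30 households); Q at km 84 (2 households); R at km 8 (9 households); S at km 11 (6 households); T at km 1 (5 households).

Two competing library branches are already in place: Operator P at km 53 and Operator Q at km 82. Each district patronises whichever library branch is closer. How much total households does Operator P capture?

50

The indifferent point is the midpoint (53+82)/2 = 67.5; districts left of it (closer to Operator P at 53) go to Operator P, those right go to Operator Q.
  T at 1 (w=5) → Operator P
  P at 7 (w=30) → Operator P
  R at 8 (w=9) → Operator P
  S at 11 (w=6) → Operator P
  Q at 84 (w=2) → Operator Q
Operator P captures 50; Operator Q captures 2.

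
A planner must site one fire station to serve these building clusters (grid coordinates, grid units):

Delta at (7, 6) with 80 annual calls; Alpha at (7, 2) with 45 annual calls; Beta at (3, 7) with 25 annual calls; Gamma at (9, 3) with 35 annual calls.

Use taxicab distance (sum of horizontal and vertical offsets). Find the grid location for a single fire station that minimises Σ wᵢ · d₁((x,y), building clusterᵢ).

(7, 6)

Manhattan distance separates: Σwᵢ(|x−xᵢ|+|y−yᵢ|) = Σwᵢ|x−xᵢ| + Σwᵢ|y−yᵢ|, so x and y are optimised independently as 1-D weighted medians.
Total weight W = 185; half = 92.5.
x-coordinate, sorted with cumulative weight:
  x=3 (Beta, w=25) cum 25
  x=7 (Delta, w=80) cum 105  ← median
  x=7 (Alpha, w=45) cum 150
  x=9 (Gamma, w=35) cum 185
⇒ x* = 7
y-coordinate, sorted with cumulative weight:
  y=2 (Alpha, w=45) cum 45
  y=3 (Gamma, w=35) cum 80
  y=6 (Delta, w=80) cum 160  ← median
  y=7 (Beta, w=25) cum 185
⇒ y* = 6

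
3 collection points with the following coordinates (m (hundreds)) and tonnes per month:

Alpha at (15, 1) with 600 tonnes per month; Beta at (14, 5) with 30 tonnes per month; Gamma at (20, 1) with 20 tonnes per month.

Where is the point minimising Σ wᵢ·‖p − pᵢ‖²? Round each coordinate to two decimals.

The minimiser of Σwᵢ‖p−pᵢ‖² is the weighted centroid p* = (Σwᵢpᵢ)/(Σwᵢ).
Σwᵢ = 650.
Σwᵢxᵢ = 600·15 + 30·14 + 20·20 = 9820.
Σwᵢyᵢ = 600·1 + 30·5 + 20·1 = 770.
x* = 9820/650 = 15.11, y* = 770/650 = 1.18.

(15.11, 1.18)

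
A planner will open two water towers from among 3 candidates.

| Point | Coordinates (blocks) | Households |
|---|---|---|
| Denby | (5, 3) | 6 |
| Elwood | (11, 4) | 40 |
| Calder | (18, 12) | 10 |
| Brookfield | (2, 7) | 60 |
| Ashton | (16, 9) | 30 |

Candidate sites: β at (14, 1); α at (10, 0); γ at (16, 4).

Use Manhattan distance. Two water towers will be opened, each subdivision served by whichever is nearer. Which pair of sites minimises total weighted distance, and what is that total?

Evaluate every pair (each demand assigned to the nearer of the two):
  {α, γ}: total = 1398
  {β, γ}: total = 1536
  {β, α}: total = 1598
Best pair: {α, γ} with total 1398.

{α, γ}, total 1398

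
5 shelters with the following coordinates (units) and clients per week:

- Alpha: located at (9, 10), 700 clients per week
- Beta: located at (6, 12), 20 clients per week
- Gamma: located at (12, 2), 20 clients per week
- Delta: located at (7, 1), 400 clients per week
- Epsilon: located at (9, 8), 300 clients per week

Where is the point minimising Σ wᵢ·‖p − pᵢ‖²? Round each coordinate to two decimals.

(8.44, 7.00)

The minimiser of Σwᵢ‖p−pᵢ‖² is the weighted centroid p* = (Σwᵢpᵢ)/(Σwᵢ).
Σwᵢ = 1440.
Σwᵢxᵢ = 700·9 + 20·6 + 20·12 + 400·7 + 300·9 = 12160.
Σwᵢyᵢ = 700·10 + 20·12 + 20·2 + 400·1 + 300·8 = 10080.
x* = 12160/1440 = 8.44, y* = 10080/1440 = 7.00.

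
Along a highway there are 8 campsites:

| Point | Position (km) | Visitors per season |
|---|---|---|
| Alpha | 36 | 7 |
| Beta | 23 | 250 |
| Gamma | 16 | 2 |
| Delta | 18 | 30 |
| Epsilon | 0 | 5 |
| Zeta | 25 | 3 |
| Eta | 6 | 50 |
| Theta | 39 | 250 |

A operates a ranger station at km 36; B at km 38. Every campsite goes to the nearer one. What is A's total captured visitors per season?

347

The indifferent point is the midpoint (36+38)/2 = 37; campsites left of it (closer to A at 36) go to A, those right go to B.
  Epsilon at 0 (w=5) → A
  Eta at 6 (w=50) → A
  Gamma at 16 (w=2) → A
  Delta at 18 (w=30) → A
  Beta at 23 (w=250) → A
  Zeta at 25 (w=3) → A
  Alpha at 36 (w=7) → A
  Theta at 39 (w=250) → B
A captures 347; B captures 250.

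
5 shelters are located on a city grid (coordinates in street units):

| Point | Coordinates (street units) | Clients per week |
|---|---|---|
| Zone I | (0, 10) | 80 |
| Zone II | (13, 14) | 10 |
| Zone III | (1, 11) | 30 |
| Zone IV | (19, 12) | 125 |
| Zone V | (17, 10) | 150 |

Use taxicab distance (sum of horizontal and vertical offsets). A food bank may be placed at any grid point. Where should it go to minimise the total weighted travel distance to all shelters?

Manhattan distance separates: Σwᵢ(|x−xᵢ|+|y−yᵢ|) = Σwᵢ|x−xᵢ| + Σwᵢ|y−yᵢ|, so x and y are optimised independently as 1-D weighted medians.
Total weight W = 395; half = 197.5.
x-coordinate, sorted with cumulative weight:
  x=0 (Zone I, w=80) cum 80
  x=1 (Zone III, w=30) cum 110
  x=13 (Zone II, w=10) cum 120
  x=17 (Zone V, w=150) cum 270  ← median
  x=19 (Zone IV, w=125) cum 395
⇒ x* = 17
y-coordinate, sorted with cumulative weight:
  y=10 (Zone I, w=80) cum 80
  y=10 (Zone V, w=150) cum 230  ← median
  y=11 (Zone III, w=30) cum 260
  y=12 (Zone IV, w=125) cum 385
  y=14 (Zone II, w=10) cum 395
⇒ y* = 10

(17, 10)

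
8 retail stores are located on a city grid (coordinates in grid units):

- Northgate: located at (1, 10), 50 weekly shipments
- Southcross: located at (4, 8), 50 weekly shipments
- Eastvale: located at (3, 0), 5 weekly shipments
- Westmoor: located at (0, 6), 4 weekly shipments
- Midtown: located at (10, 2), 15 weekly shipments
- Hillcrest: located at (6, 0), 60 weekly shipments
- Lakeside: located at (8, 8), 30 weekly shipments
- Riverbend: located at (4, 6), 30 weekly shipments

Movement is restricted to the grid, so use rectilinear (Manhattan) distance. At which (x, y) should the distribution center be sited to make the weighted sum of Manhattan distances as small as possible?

(4, 8)

Manhattan distance separates: Σwᵢ(|x−xᵢ|+|y−yᵢ|) = Σwᵢ|x−xᵢ| + Σwᵢ|y−yᵢ|, so x and y are optimised independently as 1-D weighted medians.
Total weight W = 244; half = 122.
x-coordinate, sorted with cumulative weight:
  x=0 (Westmoor, w=4) cum 4
  x=1 (Northgate, w=50) cum 54
  x=3 (Eastvale, w=5) cum 59
  x=4 (Southcross, w=50) cum 109
  x=4 (Riverbend, w=30) cum 139  ← median
  x=6 (Hillcrest, w=60) cum 199
  x=8 (Lakeside, w=30) cum 229
  x=10 (Midtown, w=15) cum 244
⇒ x* = 4
y-coordinate, sorted with cumulative weight:
  y=0 (Eastvale, w=5) cum 5
  y=0 (Hillcrest, w=60) cum 65
  y=2 (Midtown, w=15) cum 80
  y=6 (Westmoor, w=4) cum 84
  y=6 (Riverbend, w=30) cum 114
  y=8 (Southcross, w=50) cum 164  ← median
  y=8 (Lakeside, w=30) cum 194
  y=10 (Northgate, w=50) cum 244
⇒ y* = 8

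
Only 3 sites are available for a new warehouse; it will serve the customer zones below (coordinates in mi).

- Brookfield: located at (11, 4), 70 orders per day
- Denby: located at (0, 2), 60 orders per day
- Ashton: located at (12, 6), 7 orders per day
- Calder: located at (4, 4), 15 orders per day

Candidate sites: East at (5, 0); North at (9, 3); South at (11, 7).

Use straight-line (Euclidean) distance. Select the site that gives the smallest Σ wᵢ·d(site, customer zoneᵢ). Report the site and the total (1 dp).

Total weighted distance at each candidate:
  East (5, 0): total = 954.3
  North (9, 3): total = 806.0
  South (11, 7): total = 1059.1
Minimum is at North with total 806.0 mi.

North, total 806.0 mi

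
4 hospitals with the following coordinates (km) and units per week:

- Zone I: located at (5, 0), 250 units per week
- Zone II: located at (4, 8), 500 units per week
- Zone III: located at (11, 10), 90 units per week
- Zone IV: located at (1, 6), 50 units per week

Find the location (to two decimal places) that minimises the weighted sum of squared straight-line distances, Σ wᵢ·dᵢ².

The minimiser of Σwᵢ‖p−pᵢ‖² is the weighted centroid p* = (Σwᵢpᵢ)/(Σwᵢ).
Σwᵢ = 890.
Σwᵢxᵢ = 250·5 + 500·4 + 90·11 + 50·1 = 4290.
Σwᵢyᵢ = 250·0 + 500·8 + 90·10 + 50·6 = 5200.
x* = 4290/890 = 4.82, y* = 5200/890 = 5.84.

(4.82, 5.84)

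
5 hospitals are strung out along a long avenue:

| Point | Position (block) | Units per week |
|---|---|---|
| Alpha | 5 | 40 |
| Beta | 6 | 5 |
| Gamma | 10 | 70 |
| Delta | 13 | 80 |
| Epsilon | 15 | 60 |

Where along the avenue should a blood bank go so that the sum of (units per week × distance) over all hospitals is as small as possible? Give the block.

x = 13

For a sum of weighted absolute distances on a line, the optimum is the weighted median (not the mean). Total weight W = 255; half-weight = 127.5.
Sort by position and accumulate weight:
  block 5 (Alpha, w=40) → cum 40
  block 6 (Beta, w=5) → cum 45
  block 10 (Gamma, w=70) → cum 115
  block 13 (Delta, w=80) → cum 195  ≥ 127.5 → median here
  block 15 (Epsilon, w=60) → cum 255
Optimal location: block 13.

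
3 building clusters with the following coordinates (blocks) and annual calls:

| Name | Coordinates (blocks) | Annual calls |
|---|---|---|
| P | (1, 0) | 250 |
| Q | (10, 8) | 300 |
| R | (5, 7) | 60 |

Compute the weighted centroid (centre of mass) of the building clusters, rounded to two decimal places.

(5.82, 4.62)

The minimiser of Σwᵢ‖p−pᵢ‖² is the weighted centroid p* = (Σwᵢpᵢ)/(Σwᵢ).
Σwᵢ = 610.
Σwᵢxᵢ = 250·1 + 300·10 + 60·5 = 3550.
Σwᵢyᵢ = 250·0 + 300·8 + 60·7 = 2820.
x* = 3550/610 = 5.82, y* = 2820/610 = 4.62.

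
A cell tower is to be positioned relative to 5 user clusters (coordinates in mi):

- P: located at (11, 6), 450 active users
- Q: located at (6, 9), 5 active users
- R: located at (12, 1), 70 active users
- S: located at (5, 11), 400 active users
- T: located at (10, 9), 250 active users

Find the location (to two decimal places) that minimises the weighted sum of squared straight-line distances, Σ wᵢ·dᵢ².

The minimiser of Σwᵢ‖p−pᵢ‖² is the weighted centroid p* = (Σwᵢpᵢ)/(Σwᵢ).
Σwᵢ = 1175.
Σwᵢxᵢ = 450·11 + 5·6 + 70·12 + 400·5 + 250·10 = 10320.
Σwᵢyᵢ = 450·6 + 5·9 + 70·1 + 400·11 + 250·9 = 9465.
x* = 10320/1175 = 8.78, y* = 9465/1175 = 8.06.

(8.78, 8.06)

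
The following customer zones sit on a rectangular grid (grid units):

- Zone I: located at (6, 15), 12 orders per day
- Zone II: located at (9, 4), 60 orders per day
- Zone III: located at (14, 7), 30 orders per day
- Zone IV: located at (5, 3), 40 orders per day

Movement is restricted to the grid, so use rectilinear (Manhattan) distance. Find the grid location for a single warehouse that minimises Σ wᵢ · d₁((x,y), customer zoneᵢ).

Manhattan distance separates: Σwᵢ(|x−xᵢ|+|y−yᵢ|) = Σwᵢ|x−xᵢ| + Σwᵢ|y−yᵢ|, so x and y are optimised independently as 1-D weighted medians.
Total weight W = 142; half = 71.
x-coordinate, sorted with cumulative weight:
  x=5 (Zone IV, w=40) cum 40
  x=6 (Zone I, w=12) cum 52
  x=9 (Zone II, w=60) cum 112  ← median
  x=14 (Zone III, w=30) cum 142
⇒ x* = 9
y-coordinate, sorted with cumulative weight:
  y=3 (Zone IV, w=40) cum 40
  y=4 (Zone II, w=60) cum 100  ← median
  y=7 (Zone III, w=30) cum 130
  y=15 (Zone I, w=12) cum 142
⇒ y* = 4

(9, 4)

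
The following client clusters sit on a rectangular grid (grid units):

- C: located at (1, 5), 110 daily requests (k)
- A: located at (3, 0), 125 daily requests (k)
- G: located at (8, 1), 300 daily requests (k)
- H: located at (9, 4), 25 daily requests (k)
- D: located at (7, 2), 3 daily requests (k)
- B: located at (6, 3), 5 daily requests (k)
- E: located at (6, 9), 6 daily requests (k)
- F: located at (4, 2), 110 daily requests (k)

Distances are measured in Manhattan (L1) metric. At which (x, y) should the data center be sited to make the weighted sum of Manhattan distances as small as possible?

Manhattan distance separates: Σwᵢ(|x−xᵢ|+|y−yᵢ|) = Σwᵢ|x−xᵢ| + Σwᵢ|y−yᵢ|, so x and y are optimised independently as 1-D weighted medians.
Total weight W = 684; half = 342.
x-coordinate, sorted with cumulative weight:
  x=1 (C, w=110) cum 110
  x=3 (A, w=125) cum 235
  x=4 (F, w=110) cum 345  ← median
  x=6 (B, w=5) cum 350
  x=6 (E, w=6) cum 356
  x=7 (D, w=3) cum 359
  x=8 (G, w=300) cum 659
  x=9 (H, w=25) cum 684
⇒ x* = 4
y-coordinate, sorted with cumulative weight:
  y=0 (A, w=125) cum 125
  y=1 (G, w=300) cum 425  ← median
  y=2 (D, w=3) cum 428
  y=2 (F, w=110) cum 538
  y=3 (B, w=5) cum 543
  y=4 (H, w=25) cum 568
  y=5 (C, w=110) cum 678
  y=9 (E, w=6) cum 684
⇒ y* = 1

(4, 1)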